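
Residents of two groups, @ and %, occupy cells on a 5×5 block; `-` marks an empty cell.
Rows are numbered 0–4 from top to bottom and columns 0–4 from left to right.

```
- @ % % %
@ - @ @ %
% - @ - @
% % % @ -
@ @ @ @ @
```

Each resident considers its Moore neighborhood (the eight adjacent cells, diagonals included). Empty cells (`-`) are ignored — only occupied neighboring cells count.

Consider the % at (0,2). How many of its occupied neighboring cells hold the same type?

1

Occupied neighbors of (0,2): (0,1)=@, (0,3)=%, (1,2)=@, (1,3)=@.
Same type (%): 1 of 4.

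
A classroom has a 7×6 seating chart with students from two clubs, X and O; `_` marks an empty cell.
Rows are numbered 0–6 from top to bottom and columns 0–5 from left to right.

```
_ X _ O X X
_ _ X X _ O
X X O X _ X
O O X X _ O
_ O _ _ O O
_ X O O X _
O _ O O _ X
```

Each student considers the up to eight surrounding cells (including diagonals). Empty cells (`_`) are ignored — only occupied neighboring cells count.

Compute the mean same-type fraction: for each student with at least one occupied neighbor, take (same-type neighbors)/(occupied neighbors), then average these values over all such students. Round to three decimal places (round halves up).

(0,1)X 1/1
(0,3)O 0/3
(0,4)X 2/4
(0,5)X 1/2
(1,2)X 4/6
(1,3)X 3/5
(1,5)O 0/3
(2,0)X 1/3
(2,1)X 3/6
(2,2)O 1/7
(2,3)X 4/5
(2,5)X 0/2
(3,0)O 2/4
(3,1)O 3/6
(3,2)X 3/6
(3,3)X 2/4
(3,5)O 2/3
(4,1)O 3/5
(4,4)O 3/5
(4,5)O 2/3
(5,1)X 0/4
(5,2)O 4/5
(5,3)O 4/5
(5,4)X 1/5
(6,0)O 0/1
(6,2)O 3/4
(6,3)O 3/4
(6,5)X 1/1
Sum over 28 students: 1/1 + 0/3 + 2/4 + 1/2 + 4/6 + 3/5 + 0/3 + 1/3 + 3/6 + 1/7 + 4/5 + 0/2 + 2/4 + 3/6 + 3/6 + 2/4 + 2/3 + 3/5 + 3/5 + 2/3 + 0/4 + 4/5 + 4/5 + 1/5 + 0/1 + 3/4 + 3/4 + 1/1 = 1457/105; mean = 1457/105 ÷ 28 = 1457/2940 = 0.495578… → 0.496.

0.496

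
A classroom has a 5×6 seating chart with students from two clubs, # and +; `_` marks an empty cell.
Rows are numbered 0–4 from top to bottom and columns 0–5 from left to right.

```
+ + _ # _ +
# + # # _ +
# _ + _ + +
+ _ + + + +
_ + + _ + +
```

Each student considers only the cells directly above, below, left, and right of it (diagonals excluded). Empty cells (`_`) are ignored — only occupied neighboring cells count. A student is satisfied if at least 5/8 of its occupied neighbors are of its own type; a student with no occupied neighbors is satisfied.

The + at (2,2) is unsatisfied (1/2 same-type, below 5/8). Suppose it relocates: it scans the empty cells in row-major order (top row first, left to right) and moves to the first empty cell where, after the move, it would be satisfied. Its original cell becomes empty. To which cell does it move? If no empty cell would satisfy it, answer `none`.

(1,4)

Vacating (2,2). Empty cells in order:
  (0,2): 1/3 same-type → still unsatisfied.
  (0,4): 1/2 same-type → still unsatisfied.
  (1,4): 2/3 same-type → satisfied — stop here.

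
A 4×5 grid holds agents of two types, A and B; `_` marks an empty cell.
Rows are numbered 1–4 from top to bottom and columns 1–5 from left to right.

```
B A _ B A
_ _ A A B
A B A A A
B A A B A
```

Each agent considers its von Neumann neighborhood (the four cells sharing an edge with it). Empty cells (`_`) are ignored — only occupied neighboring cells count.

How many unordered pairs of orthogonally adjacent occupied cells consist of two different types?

Scan each occupied cell's neighbors to the right and below so each pair is counted once.
From row 1: 4 unlike of 4 pairs (running 4/4).
From row 2: 2 unlike of 5 pairs (running 6/9).
From row 3: 5 unlike of 9 pairs (running 11/18).
From row 4: 3 unlike of 4 pairs (running 14/22).
Total adjacent occupied pairs: 22; unlike-type pairs: 14.

14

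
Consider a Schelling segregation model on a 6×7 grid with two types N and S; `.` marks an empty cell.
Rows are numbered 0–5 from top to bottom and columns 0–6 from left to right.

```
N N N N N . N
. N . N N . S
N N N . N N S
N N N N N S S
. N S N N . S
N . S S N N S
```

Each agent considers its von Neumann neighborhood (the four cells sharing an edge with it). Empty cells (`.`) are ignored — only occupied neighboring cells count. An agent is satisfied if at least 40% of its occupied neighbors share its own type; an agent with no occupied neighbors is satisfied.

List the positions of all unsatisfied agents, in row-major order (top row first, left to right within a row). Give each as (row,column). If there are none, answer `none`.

Row 0: (0,0)N 1/1 ok · (0,1)N 3/3 ok · (0,2)N 2/2 ok · (0,3)N 3/3 ok · (0,4)N 2/2 ok · (0,6)N 0/1 unhappy
Row 1: (1,1)N 2/2 ok · (1,3)N 2/2 ok · (1,4)N 3/3 ok · (1,6)S 1/2 ok
Row 2: (2,0)N 2/2 ok · (2,1)N 4/4 ok · (2,2)N 2/2 ok · (2,4)N 3/3 ok · (2,5)N 1/3 unhappy · (2,6)S 2/3 ok
Row 3: (3,0)N 2/2 ok · (3,1)N 4/4 ok · (3,2)N 3/4 ok · (3,3)N 3/3 ok · (3,4)N 3/4 ok · (3,5)S 1/3 unhappy · (3,6)S 3/3 ok
Row 4: (4,1)N 1/2 ok · (4,2)S 1/4 unhappy · (4,3)N 2/4 ok · (4,4)N 3/3 ok · (4,6)S 2/2 ok
Row 5: (5,0)N 0/0 ok · (5,2)S 2/2 ok · (5,3)S 1/3 unhappy · (5,4)N 2/3 ok · (5,5)N 1/2 ok · (5,6)S 1/2 ok

(0,6), (2,5), (3,5), (4,2), (5,3)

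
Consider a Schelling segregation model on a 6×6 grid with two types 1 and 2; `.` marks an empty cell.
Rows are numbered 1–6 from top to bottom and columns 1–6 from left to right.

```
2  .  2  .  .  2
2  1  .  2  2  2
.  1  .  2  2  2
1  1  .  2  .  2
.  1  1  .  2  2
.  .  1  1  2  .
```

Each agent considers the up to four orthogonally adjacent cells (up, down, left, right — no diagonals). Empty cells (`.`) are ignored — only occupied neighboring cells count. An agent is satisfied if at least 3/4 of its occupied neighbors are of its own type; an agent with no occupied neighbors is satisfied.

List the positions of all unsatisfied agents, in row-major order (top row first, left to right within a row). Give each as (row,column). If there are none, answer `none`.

(2,1), (2,2), (6,4), (6,5)

Row 1: (1,1)2 1/1 ok · (1,3)2 0/0 ok · (1,6)2 1/1 ok
Row 2: (2,1)2 1/2 unhappy · (2,2)1 1/2 unhappy · (2,4)2 2/2 ok · (2,5)2 3/3 ok · (2,6)2 3/3 ok
Row 3: (3,2)1 2/2 ok · (3,4)2 3/3 ok · (3,5)2 3/3 ok · (3,6)2 3/3 ok
Row 4: (4,1)1 1/1 ok · (4,2)1 3/3 ok · (4,4)2 1/1 ok · (4,6)2 2/2 ok
Row 5: (5,2)1 2/2 ok · (5,3)1 2/2 ok · (5,5)2 2/2 ok · (5,6)2 2/2 ok
Row 6: (6,3)1 2/2 ok · (6,4)1 1/2 unhappy · (6,5)2 1/2 unhappy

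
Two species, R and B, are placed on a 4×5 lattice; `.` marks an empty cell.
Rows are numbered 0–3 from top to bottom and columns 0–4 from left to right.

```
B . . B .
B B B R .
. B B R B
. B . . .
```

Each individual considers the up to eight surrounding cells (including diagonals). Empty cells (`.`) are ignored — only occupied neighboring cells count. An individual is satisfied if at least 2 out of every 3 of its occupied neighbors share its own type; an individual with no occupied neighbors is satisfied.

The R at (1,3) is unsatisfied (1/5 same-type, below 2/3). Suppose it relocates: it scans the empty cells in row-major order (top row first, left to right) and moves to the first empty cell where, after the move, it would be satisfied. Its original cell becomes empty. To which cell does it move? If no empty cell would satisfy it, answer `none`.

Vacating (1,3). Empty cells in order:
  (0,1): 0/4 same-type → still unsatisfied.
  (0,2): 0/3 same-type → still unsatisfied.
  (0,4): 0/1 same-type → still unsatisfied.
  (1,4): 1/3 same-type → still unsatisfied.
  (2,0): 0/4 same-type → still unsatisfied.
  (3,0): 0/2 same-type → still unsatisfied.
  (3,2): 1/4 same-type → still unsatisfied.
  (3,3): 1/3 same-type → still unsatisfied.
  (3,4): 1/2 same-type → still unsatisfied.

none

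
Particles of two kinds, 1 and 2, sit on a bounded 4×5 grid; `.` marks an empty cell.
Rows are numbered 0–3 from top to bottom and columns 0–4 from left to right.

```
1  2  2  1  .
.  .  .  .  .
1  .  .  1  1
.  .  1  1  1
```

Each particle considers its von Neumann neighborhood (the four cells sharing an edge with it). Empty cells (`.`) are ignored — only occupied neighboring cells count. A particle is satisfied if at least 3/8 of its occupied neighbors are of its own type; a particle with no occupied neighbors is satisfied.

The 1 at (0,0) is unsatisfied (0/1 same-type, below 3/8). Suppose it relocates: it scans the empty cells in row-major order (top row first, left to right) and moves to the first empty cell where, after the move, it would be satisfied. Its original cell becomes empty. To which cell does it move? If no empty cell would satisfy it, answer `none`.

Vacating (0,0). Empty cells in order:
  (0,4): 1/1 same-type → satisfied — stop here.

(0,4)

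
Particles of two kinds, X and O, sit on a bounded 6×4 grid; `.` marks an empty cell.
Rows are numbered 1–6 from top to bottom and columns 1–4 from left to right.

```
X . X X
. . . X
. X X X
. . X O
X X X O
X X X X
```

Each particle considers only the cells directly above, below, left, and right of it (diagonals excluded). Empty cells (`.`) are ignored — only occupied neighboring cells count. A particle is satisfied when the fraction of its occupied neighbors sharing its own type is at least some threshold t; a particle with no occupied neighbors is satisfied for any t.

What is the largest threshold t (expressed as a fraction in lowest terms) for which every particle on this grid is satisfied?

1/3

(1,1)X — no occupied neighbors
(1,3)X 1/1
(1,4)X 2/2
(2,4)X 2/2
(3,2)X 1/1
(3,3)X 3/3
(3,4)X 2/3
(4,3)X 2/3
(4,4)O 1/3
(5,1)X 2/2
(5,2)X 3/3
(5,3)X 3/4
(5,4)O 1/3
(6,1)X 2/2
(6,2)X 3/3
(6,3)X 3/3
(6,4)X 1/2
The smallest same-type fraction is 1/3 at (4,4), which reduces to 1/3. Any threshold above that leaves this particle unsatisfied.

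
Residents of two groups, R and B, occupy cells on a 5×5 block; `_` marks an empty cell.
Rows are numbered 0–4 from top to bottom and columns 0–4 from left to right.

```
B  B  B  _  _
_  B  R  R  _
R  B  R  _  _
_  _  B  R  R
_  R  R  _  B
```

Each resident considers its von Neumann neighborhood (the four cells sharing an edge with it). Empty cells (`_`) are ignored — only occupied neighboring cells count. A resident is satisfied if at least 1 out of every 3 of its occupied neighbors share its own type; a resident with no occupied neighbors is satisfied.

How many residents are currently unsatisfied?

Row 0: (0,0)B 1/1 ✓ · (0,1)B 3/3 ✓ · (0,2)B 1/2 ✓
Row 1: (1,1)B 2/3 ✓ · (1,2)R 2/4 ✓ · (1,3)R 1/1 ✓
Row 2: (2,0)R 0/1 ✗ · (2,1)B 1/3 ✓ · (2,2)R 1/3 ✓
Row 3: (3,2)B 0/3 ✗ · (3,3)R 1/2 ✓ · (3,4)R 1/2 ✓
Row 4: (4,1)R 1/1 ✓ · (4,2)R 1/2 ✓ · (4,4)B 0/1 ✗
Unsatisfied: (2,0), (3,2), (4,4) — 3 in total.

3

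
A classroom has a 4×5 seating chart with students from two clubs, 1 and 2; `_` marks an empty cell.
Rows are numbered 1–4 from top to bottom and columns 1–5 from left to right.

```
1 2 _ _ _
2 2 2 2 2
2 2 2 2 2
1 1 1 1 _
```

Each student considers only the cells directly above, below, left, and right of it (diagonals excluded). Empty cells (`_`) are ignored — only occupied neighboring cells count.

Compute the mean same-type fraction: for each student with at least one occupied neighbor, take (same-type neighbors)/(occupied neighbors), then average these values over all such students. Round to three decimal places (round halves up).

0.714

Row 1: (1,1)1 0/2 · (1,2)2 1/2
Row 2: (2,1)2 2/3 · (2,2)2 4/4 · (2,3)2 3/3 · (2,4)2 3/3 · (2,5)2 2/2
Row 3: (3,1)2 2/3 · (3,2)2 3/4 · (3,3)2 3/4 · (3,4)2 3/4 · (3,5)2 2/2
Row 4: (4,1)1 1/2 · (4,2)1 2/3 · (4,3)1 2/3 · (4,4)1 1/2
Sum over 16 students: 0/2 + 1/2 + 2/3 + 4/4 + 3/3 + 3/3 + 2/2 + 2/3 + 3/4 + 3/4 + 3/4 + 2/2 + 1/2 + 2/3 + 2/3 + 1/2 = 137/12; mean = 137/12 ÷ 16 = 137/192 = 0.713541… → 0.714.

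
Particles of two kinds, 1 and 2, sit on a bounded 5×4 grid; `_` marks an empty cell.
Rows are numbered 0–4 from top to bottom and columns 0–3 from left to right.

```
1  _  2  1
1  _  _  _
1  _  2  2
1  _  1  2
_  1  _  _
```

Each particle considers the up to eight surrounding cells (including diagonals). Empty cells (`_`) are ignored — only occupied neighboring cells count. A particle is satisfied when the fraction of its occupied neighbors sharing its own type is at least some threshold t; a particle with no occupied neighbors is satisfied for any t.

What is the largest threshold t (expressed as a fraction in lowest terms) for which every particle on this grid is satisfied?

0/1

Row 0: (0,0)1 1/1 · (0,2)2 0/1 · (0,3)1 0/1
Row 1: (1,0)1 2/2
Row 2: (2,0)1 2/2 · (2,2)2 2/3 · (2,3)2 2/3
Row 3: (3,0)1 2/2 · (3,2)1 1/4 · (3,3)2 2/3
Row 4: (4,1)1 2/2
The smallest same-type fraction is 0/1 at (0,2), which reduces to 0/1. Any threshold above that leaves this particle unsatisfied.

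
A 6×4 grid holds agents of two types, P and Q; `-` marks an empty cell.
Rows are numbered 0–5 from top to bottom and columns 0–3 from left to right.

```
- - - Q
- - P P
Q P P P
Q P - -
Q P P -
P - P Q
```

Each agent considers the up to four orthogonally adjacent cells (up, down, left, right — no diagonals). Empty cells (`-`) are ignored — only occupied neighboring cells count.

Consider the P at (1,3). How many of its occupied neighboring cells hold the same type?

2

Occupied neighbors of (1,3): (0,3)=Q, (2,3)=P, (1,2)=P.
Same type (P): 2 of 3.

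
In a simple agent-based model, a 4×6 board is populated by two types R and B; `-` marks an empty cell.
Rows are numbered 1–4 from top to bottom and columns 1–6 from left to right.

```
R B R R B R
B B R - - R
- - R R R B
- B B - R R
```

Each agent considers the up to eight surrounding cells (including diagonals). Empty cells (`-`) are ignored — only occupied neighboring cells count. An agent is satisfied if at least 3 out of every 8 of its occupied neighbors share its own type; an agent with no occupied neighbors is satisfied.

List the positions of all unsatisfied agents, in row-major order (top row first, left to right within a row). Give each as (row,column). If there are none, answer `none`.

(1,1), (1,5), (2,2), (3,6), (4,3)

Row 1: (1,1)R 0/3 ✗ · (1,2)B 2/5 ✓ · (1,3)R 2/4 ✓ · (1,4)R 2/3 ✓ · (1,5)B 0/3 ✗ · (1,6)R 1/2 ✓
Row 2: (2,1)B 2/3 ✓ · (2,2)B 2/6 ✗ · (2,3)R 4/6 ✓ · (2,6)R 2/4 ✓
Row 3: (3,3)R 2/5 ✓ · (3,4)R 4/5 ✓ · (3,5)R 4/5 ✓ · (3,6)B 0/4 ✗
Row 4: (4,2)B 1/2 ✓ · (4,3)B 1/3 ✗ · (4,5)R 3/4 ✓ · (4,6)R 2/3 ✓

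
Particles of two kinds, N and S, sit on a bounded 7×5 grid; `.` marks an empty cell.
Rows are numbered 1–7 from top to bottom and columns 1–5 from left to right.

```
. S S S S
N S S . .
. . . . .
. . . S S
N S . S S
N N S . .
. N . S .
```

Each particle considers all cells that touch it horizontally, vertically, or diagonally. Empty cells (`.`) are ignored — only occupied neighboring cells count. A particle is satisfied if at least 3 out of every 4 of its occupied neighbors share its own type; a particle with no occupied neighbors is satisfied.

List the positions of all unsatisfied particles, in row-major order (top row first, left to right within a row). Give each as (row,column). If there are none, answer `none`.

(1,2)S 3/4 ok
(1,3)S 4/4 ok
(1,4)S 3/3 ok
(1,5)S 1/1 ok
(2,1)N 0/2 unhappy
(2,2)S 3/4 ok
(2,3)S 4/4 ok
(4,4)S 3/3 ok
(4,5)S 3/3 ok
(5,1)N 2/3 unhappy
(5,2)S 1/4 unhappy
(5,4)S 4/4 ok
(5,5)S 3/3 ok
(6,1)N 3/4 ok
(6,2)N 3/5 unhappy
(6,3)S 3/5 unhappy
(7,2)N 2/3 unhappy
(7,4)S 1/1 ok

(2,1), (5,1), (5,2), (6,2), (6,3), (7,2)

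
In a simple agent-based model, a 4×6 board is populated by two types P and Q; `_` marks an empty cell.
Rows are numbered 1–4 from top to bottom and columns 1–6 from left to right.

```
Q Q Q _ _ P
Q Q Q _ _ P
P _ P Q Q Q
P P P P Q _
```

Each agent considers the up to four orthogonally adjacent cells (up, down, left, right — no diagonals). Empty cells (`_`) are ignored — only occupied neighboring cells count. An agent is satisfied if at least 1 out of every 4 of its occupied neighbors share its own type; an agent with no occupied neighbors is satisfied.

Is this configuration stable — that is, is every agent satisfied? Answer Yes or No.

Row 1: (1,1)Q 2/2 ok · (1,2)Q 3/3 ok · (1,3)Q 2/2 ok · (1,6)P 1/1 ok
Row 2: (2,1)Q 2/3 ok · (2,2)Q 3/3 ok · (2,3)Q 2/3 ok · (2,6)P 1/2 ok
Row 3: (3,1)P 1/2 ok · (3,3)P 1/3 ok · (3,4)Q 1/3 ok · (3,5)Q 3/3 ok · (3,6)Q 1/2 ok
Row 4: (4,1)P 2/2 ok · (4,2)P 2/2 ok · (4,3)P 3/3 ok · (4,4)P 1/3 ok · (4,5)Q 1/2 ok
All meet the threshold, so the configuration is stable.

Yes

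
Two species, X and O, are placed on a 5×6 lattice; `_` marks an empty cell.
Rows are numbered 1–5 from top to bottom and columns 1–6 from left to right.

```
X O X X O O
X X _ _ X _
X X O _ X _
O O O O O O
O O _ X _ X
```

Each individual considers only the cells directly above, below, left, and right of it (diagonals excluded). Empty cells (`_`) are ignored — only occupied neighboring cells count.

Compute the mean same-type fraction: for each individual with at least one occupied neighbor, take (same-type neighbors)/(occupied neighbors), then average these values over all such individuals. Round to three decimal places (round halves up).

0.583

(1,1)X 1/2
(1,2)O 0/3
(1,3)X 1/2
(1,4)X 1/2
(1,5)O 1/3
(1,6)O 1/1
(2,1)X 3/3
(2,2)X 2/3
(2,5)X 1/2
(3,1)X 2/3
(3,2)X 2/4
(3,3)O 1/2
(3,5)X 1/2
(4,1)O 2/3
(4,2)O 3/4
(4,3)O 3/3
(4,4)O 2/3
(4,5)O 2/3
(4,6)O 1/2
(5,1)O 2/2
(5,2)O 2/2
(5,4)X 0/1
(5,6)X 0/1
Sum over 23 individuals: 1/2 + 0/3 + 1/2 + 1/2 + 1/3 + 1/1 + 3/3 + 2/3 + 1/2 + 2/3 + 2/4 + 1/2 + 1/2 + 2/3 + 3/4 + 3/3 + 2/3 + 2/3 + 1/2 + 2/2 + 2/2 + 0/1 + 0/1 = 161/12; mean = 161/12 ÷ 23 = 7/12 = 0.583333… → 0.583.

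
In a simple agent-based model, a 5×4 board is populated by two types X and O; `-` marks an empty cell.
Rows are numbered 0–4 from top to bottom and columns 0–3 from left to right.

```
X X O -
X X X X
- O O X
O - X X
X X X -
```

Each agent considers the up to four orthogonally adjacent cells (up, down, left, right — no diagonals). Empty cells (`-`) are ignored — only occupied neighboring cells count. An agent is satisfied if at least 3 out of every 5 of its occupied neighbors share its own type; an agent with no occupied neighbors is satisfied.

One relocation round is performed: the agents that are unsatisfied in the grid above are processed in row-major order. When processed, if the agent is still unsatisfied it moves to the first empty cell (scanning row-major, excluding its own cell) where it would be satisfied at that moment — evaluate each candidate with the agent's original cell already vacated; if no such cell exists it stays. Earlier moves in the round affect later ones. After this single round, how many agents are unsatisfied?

1

Initially unsatisfied (in order): (0,2), (1,2), (2,1), (2,2), (3,0), (4,0).
  (0,2) → (2,0).
  (1,2): now satisfied by earlier moves; stays.
  (2,1): now satisfied by earlier moves; stays.
  (2,2): no empty cell satisfies it; stays.
  (3,0): no empty cell satisfies it; stays.
  (4,0) → (0,2).
Resulting grid:
X X X -
X X X X
O O O X
O - X X
- X X -
Unsatisfied now: (2,2).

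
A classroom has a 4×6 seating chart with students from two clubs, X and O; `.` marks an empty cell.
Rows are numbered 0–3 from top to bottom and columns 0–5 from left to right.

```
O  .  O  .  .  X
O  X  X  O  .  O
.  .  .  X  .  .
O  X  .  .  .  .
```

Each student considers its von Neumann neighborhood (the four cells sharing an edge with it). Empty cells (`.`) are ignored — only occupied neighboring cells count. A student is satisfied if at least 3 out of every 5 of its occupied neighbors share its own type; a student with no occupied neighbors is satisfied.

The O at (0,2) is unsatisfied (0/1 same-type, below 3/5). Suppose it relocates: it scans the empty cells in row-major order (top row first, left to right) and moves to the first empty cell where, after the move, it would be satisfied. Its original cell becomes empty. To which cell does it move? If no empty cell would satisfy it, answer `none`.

(0,3)

Vacating (0,2). Empty cells in order:
  (0,1): 1/2 same-type → still unsatisfied.
  (0,3): 1/1 same-type → satisfied — stop here.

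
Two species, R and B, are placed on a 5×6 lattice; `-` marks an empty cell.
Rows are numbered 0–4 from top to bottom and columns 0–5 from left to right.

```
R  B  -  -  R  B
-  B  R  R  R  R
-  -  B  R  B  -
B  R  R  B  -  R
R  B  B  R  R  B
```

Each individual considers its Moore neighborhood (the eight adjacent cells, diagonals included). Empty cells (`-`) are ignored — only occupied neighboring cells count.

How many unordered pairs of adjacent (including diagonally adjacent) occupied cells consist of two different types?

31

Scan each occupied cell's neighbors to the right and below (and the two forward diagonals) so each pair is counted once.
Row 0: R(0,0)–B(0,1)≠ R(0,0)–B(1,1)≠ B(0,1)–B(1,1)= B(0,1)–R(1,2)≠ R(0,4)–B(0,5)≠ R(0,4)–R(1,4)= R(0,4)–R(1,5)= R(0,4)–R(1,3)= B(0,5)–R(1,5)≠ B(0,5)–R(1,4)≠  → 6/10 unlike.
Row 1: B(1,1)–R(1,2)≠ B(1,1)–B(2,2)= R(1,2)–R(1,3)= R(1,2)–B(2,2)≠ R(1,2)–R(2,3)= R(1,3)–R(1,4)= R(1,3)–R(2,3)= R(1,3)–B(2,4)≠ R(1,3)–B(2,2)≠ R(1,4)–R(1,5)= R(1,4)–B(2,4)≠ R(1,4)–R(2,3)= R(1,5)–B(2,4)≠  → 6/13 unlike.
Row 2: B(2,2)–R(2,3)≠ B(2,2)–R(3,2)≠ B(2,2)–B(3,3)= B(2,2)–R(3,1)≠ R(2,3)–B(2,4)≠ R(2,3)–B(3,3)≠ R(2,3)–R(3,2)= B(2,4)–R(3,5)≠ B(2,4)–B(3,3)=  → 6/9 unlike.
Row 3: B(3,0)–R(3,1)≠ B(3,0)–R(4,0)≠ B(3,0)–B(4,1)= R(3,1)–R(3,2)= R(3,1)–B(4,1)≠ R(3,1)–B(4,2)≠ R(3,1)–R(4,0)= R(3,2)–B(3,3)≠ R(3,2)–B(4,2)≠ R(3,2)–R(4,3)= R(3,2)–B(4,1)≠ B(3,3)–R(4,3)≠ B(3,3)–R(4,4)≠ B(3,3)–B(4,2)= R(3,5)–B(4,5)≠ R(3,5)–R(4,4)=  → 10/16 unlike.
Row 4: R(4,0)–B(4,1)≠ B(4,1)–B(4,2)= B(4,2)–R(4,3)≠ R(4,3)–R(4,4)= R(4,4)–B(4,5)≠  → 3/5 unlike.
Total adjacent occupied pairs: 53; unlike-type pairs: 31.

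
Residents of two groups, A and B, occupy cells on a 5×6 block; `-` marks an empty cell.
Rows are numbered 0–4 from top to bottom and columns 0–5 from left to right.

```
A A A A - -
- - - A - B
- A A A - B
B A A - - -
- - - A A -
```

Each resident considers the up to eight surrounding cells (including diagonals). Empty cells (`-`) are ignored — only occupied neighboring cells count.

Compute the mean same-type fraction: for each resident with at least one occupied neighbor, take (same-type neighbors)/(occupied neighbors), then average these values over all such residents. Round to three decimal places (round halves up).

Row 0: (0,0)A 1/1 · (0,1)A 2/2 · (0,2)A 3/3 · (0,3)A 2/2
Row 1: (1,3)A 4/4 · (1,5)B 1/1
Row 2: (2,1)A 3/4 · (2,2)A 5/5 · (2,3)A 3/3 · (2,5)B 1/1
Row 3: (3,0)B 0/2 · (3,1)A 3/4 · (3,2)A 5/5
Row 4: (4,3)A 2/2 · (4,4)A 1/1
Sum over 15 residents: 1/1 + 2/2 + 3/3 + 2/2 + 4/4 + 1/1 + 3/4 + 5/5 + 3/3 + 1/1 + 0/2 + 3/4 + 5/5 + 2/2 + 1/1 = 27/2; mean = 27/2 ÷ 15 = 9/10 = 0.9 → 0.900.

0.900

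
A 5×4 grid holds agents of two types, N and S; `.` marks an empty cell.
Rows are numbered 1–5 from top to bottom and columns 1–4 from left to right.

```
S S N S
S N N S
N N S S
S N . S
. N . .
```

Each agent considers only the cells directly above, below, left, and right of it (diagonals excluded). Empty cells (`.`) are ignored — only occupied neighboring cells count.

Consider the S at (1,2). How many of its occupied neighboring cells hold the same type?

1

Occupied neighbors of (1,2): (2,2)=N, (1,1)=S, (1,3)=N.
Same type (S): 1 of 3.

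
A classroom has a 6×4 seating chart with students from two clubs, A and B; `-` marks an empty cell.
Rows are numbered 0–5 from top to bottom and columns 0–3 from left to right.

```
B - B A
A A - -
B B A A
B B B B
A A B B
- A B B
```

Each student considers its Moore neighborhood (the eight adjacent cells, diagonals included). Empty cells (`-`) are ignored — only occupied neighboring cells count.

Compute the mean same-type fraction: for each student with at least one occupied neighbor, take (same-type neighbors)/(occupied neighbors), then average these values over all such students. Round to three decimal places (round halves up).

Row 0: (0,0)B 0/2 · (0,2)B 0/2 · (0,3)A 0/1
Row 1: (1,0)A 1/4 · (1,1)A 2/6
Row 2: (2,0)B 3/5 · (2,1)B 4/7 · (2,2)A 2/6 · (2,3)A 1/3
Row 3: (3,0)B 3/5 · (3,1)B 5/8 · (3,2)B 5/8 · (3,3)B 3/5
Row 4: (4,0)A 2/4 · (4,1)A 2/7 · (4,2)B 6/8 · (4,3)B 5/5
Row 5: (5,1)A 2/4 · (5,2)B 3/5 · (5,3)B 3/3
Sum over 20 students: 0/2 + 0/2 + 0/1 + 1/4 + 2/6 + 3/5 + 4/7 + 2/6 + 1/3 + 3/5 + 5/8 + 5/8 + 3/5 + 2/4 + 2/7 + 6/8 + 5/5 + 2/4 + 3/5 + 3/3 = 1331/140; mean = 1331/140 ÷ 20 = 1331/2800 = 0.475357… → 0.475.

0.475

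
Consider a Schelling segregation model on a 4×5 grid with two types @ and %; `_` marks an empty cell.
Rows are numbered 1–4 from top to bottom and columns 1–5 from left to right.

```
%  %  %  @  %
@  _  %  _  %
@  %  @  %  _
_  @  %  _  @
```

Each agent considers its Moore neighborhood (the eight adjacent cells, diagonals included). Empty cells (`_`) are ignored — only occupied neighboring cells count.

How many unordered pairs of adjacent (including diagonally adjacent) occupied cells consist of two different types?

Scan each occupied cell's neighbors to the right and below (and the two forward diagonals) so each pair is counted once.
From row 1: 6 unlike of 11 pairs (running 6/11).
From row 2: 2 unlike of 6 pairs (running 8/17).
From row 3: 6 unlike of 10 pairs (running 14/27).
From row 4: 1 unlike of 1 pairs (running 15/28).
Total adjacent occupied pairs: 28; unlike-type pairs: 15.

15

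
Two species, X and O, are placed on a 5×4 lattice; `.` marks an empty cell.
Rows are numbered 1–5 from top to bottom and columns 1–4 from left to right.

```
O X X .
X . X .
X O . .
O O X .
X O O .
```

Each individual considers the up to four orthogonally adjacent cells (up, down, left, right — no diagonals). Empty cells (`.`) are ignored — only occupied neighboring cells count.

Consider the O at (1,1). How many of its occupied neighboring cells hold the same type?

Occupied neighbors of (1,1): (2,1)=X, (1,2)=X.
Same type (O): 0 of 2.

0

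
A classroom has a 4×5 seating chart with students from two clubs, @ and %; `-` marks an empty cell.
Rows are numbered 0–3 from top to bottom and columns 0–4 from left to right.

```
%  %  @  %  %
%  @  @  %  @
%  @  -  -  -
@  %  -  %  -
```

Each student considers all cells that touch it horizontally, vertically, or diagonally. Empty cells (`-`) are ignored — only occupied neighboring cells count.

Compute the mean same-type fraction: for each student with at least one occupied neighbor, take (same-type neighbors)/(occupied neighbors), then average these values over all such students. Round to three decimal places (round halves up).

Row 0: (0,0)% 2/3 · (0,1)% 2/5 · (0,2)@ 2/5 · (0,3)% 2/5 · (0,4)% 2/3
Row 1: (1,0)% 3/5 · (1,1)@ 3/7 · (1,2)@ 3/6 · (1,3)% 2/5 · (1,4)@ 0/3
Row 2: (2,0)% 2/5 · (2,1)@ 3/6
Row 3: (3,0)@ 1/3 · (3,1)% 1/3 · (3,3)% — no occupied neighbors
Sum over 14 students: 2/3 + 2/5 + 2/5 + 2/5 + 2/3 + 3/5 + 3/7 + 3/6 + 2/5 + 0/3 + 2/5 + 3/6 + 1/3 + 1/3 = 211/35; mean = 211/35 ÷ 14 = 211/490 = 0.430612… → 0.431.

0.431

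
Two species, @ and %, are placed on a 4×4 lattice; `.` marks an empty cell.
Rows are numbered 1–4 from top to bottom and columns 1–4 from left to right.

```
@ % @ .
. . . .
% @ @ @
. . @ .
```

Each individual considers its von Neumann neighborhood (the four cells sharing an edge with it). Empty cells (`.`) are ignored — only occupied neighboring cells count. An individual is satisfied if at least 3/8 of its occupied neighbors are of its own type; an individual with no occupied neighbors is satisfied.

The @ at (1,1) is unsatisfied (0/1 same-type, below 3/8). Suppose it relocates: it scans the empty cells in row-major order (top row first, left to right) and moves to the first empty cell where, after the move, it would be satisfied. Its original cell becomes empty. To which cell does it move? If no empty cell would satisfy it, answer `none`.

(1,4)

Vacating (1,1). Empty cells in order:
  (1,4): 1/1 same-type → satisfied — stop here.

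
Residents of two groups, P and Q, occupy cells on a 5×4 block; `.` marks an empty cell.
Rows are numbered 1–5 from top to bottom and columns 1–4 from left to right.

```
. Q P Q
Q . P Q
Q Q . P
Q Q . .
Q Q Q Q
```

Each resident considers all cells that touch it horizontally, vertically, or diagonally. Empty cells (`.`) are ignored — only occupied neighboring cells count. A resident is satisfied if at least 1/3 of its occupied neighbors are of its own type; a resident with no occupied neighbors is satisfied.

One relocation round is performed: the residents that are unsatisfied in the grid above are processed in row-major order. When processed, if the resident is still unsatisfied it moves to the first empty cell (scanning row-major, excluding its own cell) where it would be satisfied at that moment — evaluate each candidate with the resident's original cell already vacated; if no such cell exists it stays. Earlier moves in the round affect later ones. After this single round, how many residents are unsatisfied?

Initially unsatisfied (in order): (1,3), (2,4).
  (1,3) → (3,3).
  (2,4) → (1,1).
Resulting grid:
Q Q . Q
Q . P .
Q Q P P
Q Q . .
Q Q Q Q
Unsatisfied now: (1,4).

1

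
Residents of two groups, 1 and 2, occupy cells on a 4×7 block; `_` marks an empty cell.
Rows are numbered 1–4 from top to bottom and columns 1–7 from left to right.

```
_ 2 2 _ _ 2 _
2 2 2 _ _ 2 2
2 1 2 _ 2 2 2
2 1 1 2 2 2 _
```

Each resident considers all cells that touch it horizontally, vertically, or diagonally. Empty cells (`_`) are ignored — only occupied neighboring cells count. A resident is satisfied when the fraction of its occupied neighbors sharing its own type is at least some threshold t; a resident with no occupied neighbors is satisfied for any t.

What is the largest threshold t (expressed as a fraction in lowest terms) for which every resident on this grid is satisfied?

Row 1: (1,2)2 4/4 · (1,3)2 3/3 · (1,6)2 2/2
Row 2: (2,1)2 3/4 · (2,2)2 6/7 · (2,3)2 4/5 · (2,6)2 5/5 · (2,7)2 4/4
Row 3: (3,1)2 3/5 · (3,2)1 2/8 · (3,3)2 3/6 · (3,5)2 5/5 · (3,6)2 6/6 · (3,7)2 4/4
Row 4: (4,1)2 1/3 · (4,2)1 2/5 · (4,3)1 2/4 · (4,4)2 3/4 · (4,5)2 4/4 · (4,6)2 4/4
The smallest same-type fraction is 2/8 at (3,2), which reduces to 1/4. Any threshold above that leaves this resident unsatisfied.

1/4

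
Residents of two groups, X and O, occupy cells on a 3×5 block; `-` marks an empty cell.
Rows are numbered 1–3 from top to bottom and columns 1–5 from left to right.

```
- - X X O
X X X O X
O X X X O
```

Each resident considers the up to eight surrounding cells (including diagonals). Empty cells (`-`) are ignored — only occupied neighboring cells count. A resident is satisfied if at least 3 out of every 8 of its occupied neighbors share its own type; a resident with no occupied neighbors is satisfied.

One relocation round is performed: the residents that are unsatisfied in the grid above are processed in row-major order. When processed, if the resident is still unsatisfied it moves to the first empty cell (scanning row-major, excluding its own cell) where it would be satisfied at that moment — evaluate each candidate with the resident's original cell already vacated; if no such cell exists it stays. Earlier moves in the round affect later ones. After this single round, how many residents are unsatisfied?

Initially unsatisfied (in order): (1,5), (2,4), (3,1), (3,5).
  (1,5): no empty cell satisfies it; stays.
  (2,4): no empty cell satisfies it; stays.
  (3,1): no empty cell satisfies it; stays.
  (3,5): no empty cell satisfies it; stays.
Resulting grid:
- - X X O
X X X O X
O X X X O
Unsatisfied now: (1,5), (2,4), (3,1), (3,5).

4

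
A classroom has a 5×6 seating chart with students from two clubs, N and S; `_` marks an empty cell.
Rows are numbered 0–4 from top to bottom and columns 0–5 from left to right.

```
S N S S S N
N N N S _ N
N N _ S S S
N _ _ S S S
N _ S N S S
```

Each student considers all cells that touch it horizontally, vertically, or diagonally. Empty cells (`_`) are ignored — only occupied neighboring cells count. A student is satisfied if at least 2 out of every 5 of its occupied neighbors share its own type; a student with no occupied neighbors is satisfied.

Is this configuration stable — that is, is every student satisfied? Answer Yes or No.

No

Row 0: (0,0)S 0/3 unhappy · (0,1)N 3/5 ok · (0,2)S 2/5 ok · (0,3)S 3/4 ok · (0,4)S 2/4 ok · (0,5)N 1/2 ok
Row 1: (1,0)N 4/5 ok · (1,1)N 5/7 ok · (1,2)N 3/7 ok · (1,3)S 5/6 ok · (1,5)N 1/4 unhappy
Row 2: (2,0)N 4/4 ok · (2,1)N 5/5 ok · (2,3)S 4/5 ok · (2,4)S 6/7 ok · (2,5)S 3/4 ok
Row 3: (3,0)N 3/3 ok · (3,3)S 5/6 ok · (3,4)S 7/8 ok · (3,5)S 5/5 ok
Row 4: (4,0)N 1/1 ok · (4,2)S 1/2 ok · (4,3)N 0/4 unhappy · (4,4)S 4/5 ok · (4,5)S 3/3 ok
For instance (0,0) has only 0/3 same-type neighbors, below 2/5.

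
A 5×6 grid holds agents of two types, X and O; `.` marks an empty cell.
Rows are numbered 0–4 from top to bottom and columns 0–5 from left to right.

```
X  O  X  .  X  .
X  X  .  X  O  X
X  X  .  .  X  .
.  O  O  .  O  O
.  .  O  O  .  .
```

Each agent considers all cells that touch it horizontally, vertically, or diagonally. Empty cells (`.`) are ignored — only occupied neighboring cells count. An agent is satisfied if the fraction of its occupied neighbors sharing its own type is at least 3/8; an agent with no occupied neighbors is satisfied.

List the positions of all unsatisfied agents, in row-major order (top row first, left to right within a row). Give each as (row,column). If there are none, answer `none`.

(0,1), (1,4)

Row 0: (0,0)X 2/3 ok · (0,1)O 0/4 unhappy · (0,2)X 2/3 ok · (0,4)X 2/3 ok
Row 1: (1,0)X 4/5 ok · (1,1)X 5/6 ok · (1,3)X 3/4 ok · (1,4)O 0/4 unhappy · (1,5)X 2/3 ok
Row 2: (2,0)X 3/4 ok · (2,1)X 3/5 ok · (2,4)X 2/5 ok
Row 3: (3,1)O 2/4 ok · (3,2)O 3/4 ok · (3,4)O 2/3 ok · (3,5)O 1/2 ok
Row 4: (4,2)O 3/3 ok · (4,3)O 3/3 ok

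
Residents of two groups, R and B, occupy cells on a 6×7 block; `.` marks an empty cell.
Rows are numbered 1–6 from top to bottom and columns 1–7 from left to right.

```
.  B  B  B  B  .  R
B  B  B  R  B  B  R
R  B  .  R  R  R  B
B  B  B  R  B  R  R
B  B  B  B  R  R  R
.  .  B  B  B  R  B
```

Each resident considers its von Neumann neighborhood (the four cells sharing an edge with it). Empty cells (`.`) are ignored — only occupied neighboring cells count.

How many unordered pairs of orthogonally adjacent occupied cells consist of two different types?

Scan each occupied cell's neighbors to the right and below so each pair is counted once.
From row 1: 1 unlike of 8 pairs (running 1/8).
From row 2: 7 unlike of 12 pairs (running 8/20).
From row 3: 5 unlike of 10 pairs (running 13/30).
From row 4: 5 unlike of 13 pairs (running 18/43).
From row 5: 3 unlike of 11 pairs (running 21/54).
From row 6: 2 unlike of 4 pairs (running 23/58).
Total adjacent occupied pairs: 58; unlike-type pairs: 23.

23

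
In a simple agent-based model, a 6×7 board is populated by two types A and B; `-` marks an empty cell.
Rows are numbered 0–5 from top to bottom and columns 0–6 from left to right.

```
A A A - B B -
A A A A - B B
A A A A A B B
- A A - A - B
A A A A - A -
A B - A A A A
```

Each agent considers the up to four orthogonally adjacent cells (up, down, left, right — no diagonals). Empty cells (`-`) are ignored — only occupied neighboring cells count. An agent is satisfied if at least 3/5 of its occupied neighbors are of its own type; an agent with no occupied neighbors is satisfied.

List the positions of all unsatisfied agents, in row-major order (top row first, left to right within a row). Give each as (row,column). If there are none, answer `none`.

(0,0)A 2/2 ok
(0,1)A 3/3 ok
(0,2)A 2/2 ok
(0,4)B 1/1 ok
(0,5)B 2/2 ok
(1,0)A 3/3 ok
(1,1)A 4/4 ok
(1,2)A 4/4 ok
(1,3)A 2/2 ok
(1,5)B 3/3 ok
(1,6)B 2/2 ok
(2,0)A 2/2 ok
(2,1)A 4/4 ok
(2,2)A 4/4 ok
(2,3)A 3/3 ok
(2,4)A 2/3 ok
(2,5)B 2/3 ok
(2,6)B 3/3 ok
(3,1)A 3/3 ok
(3,2)A 3/3 ok
(3,4)A 1/1 ok
(3,6)B 1/1 ok
(4,0)A 2/2 ok
(4,1)A 3/4 ok
(4,2)A 3/3 ok
(4,3)A 2/2 ok
(4,5)A 1/1 ok
(5,0)A 1/2 unhappy
(5,1)B 0/2 unhappy
(5,3)A 2/2 ok
(5,4)A 2/2 ok
(5,5)A 3/3 ok
(5,6)A 1/1 ok

(5,0), (5,1)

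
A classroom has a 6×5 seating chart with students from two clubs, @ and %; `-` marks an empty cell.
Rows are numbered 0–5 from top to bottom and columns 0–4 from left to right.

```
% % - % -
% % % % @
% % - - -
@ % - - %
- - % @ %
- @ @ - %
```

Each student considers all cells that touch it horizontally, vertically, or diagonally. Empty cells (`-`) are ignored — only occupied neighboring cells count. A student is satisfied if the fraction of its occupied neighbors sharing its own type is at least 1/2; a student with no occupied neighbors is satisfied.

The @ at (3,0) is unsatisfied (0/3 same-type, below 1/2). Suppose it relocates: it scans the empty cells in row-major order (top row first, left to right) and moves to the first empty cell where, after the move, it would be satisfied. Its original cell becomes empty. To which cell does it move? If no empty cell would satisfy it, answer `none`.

Vacating (3,0). Empty cells in order:
  (0,2): 0/5 same-type → still unsatisfied.
  (0,4): 1/3 same-type → still unsatisfied.
  (2,2): 0/5 same-type → still unsatisfied.
  (2,3): 1/4 same-type → still unsatisfied.
  (2,4): 1/3 same-type → still unsatisfied.
  (3,2): 1/4 same-type → still unsatisfied.
  (3,3): 1/4 same-type → still unsatisfied.
  (4,0): 1/2 same-type → satisfied — stop here.

(4,0)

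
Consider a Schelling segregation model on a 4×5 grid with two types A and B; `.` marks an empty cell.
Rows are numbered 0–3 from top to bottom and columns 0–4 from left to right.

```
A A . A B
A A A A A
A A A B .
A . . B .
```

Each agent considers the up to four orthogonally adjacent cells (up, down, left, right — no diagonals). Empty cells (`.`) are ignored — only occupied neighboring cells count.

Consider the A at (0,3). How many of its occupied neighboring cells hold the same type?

Occupied neighbors of (0,3): (1,3)=A, (0,4)=B.
Same type (A): 1 of 2.

1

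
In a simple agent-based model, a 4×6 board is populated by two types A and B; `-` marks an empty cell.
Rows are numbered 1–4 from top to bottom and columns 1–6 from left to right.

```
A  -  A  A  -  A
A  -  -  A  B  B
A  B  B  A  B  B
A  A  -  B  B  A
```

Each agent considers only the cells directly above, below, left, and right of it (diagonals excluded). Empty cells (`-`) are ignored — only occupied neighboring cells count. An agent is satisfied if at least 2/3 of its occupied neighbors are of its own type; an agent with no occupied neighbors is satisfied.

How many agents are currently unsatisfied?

7

(1,1)A 1/1 ok
(1,3)A 1/1 ok
(1,4)A 2/2 ok
(1,6)A 0/1 unhappy
(2,1)A 2/2 ok
(2,4)A 2/3 ok
(2,5)B 2/3 ok
(2,6)B 2/3 ok
(3,1)A 2/3 ok
(3,2)B 1/3 unhappy
(3,3)B 1/2 unhappy
(3,4)A 1/4 unhappy
(3,5)B 3/4 ok
(3,6)B 2/3 ok
(4,1)A 2/2 ok
(4,2)A 1/2 unhappy
(4,4)B 1/2 unhappy
(4,5)B 2/3 ok
(4,6)A 0/2 unhappy
Unsatisfied: (1,6), (3,2), (3,3), (3,4), (4,2), (4,4), (4,6) — 7 in total.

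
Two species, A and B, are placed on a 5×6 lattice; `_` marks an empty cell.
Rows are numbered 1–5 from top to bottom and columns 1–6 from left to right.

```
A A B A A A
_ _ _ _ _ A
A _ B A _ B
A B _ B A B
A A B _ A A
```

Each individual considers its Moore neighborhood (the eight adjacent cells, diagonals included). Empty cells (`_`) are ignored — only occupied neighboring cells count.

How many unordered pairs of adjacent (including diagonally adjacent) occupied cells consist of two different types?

16

Scan each occupied cell's neighbors to the right and below (and the two forward diagonals) so each pair is counted once.
Row 1: A(1,1)–A(1,2)= A(1,2)–B(1,3)≠ B(1,3)–A(1,4)≠ A(1,4)–A(1,5)= A(1,5)–A(1,6)= A(1,5)–A(2,6)= A(1,6)–A(2,6)=  → 2/7 unlike.
Row 2: A(2,6)–B(3,6)≠  → 1/1 unlike.
Row 3: A(3,1)–A(4,1)= A(3,1)–B(4,2)≠ B(3,3)–A(3,4)≠ B(3,3)–B(4,4)= B(3,3)–B(4,2)= A(3,4)–B(4,4)≠ A(3,4)–A(4,5)= B(3,6)–B(4,6)= B(3,6)–A(4,5)≠  → 4/9 unlike.
Row 4: A(4,1)–B(4,2)≠ A(4,1)–A(5,1)= A(4,1)–A(5,2)= B(4,2)–A(5,2)≠ B(4,2)–B(5,3)= B(4,2)–A(5,1)≠ B(4,4)–A(4,5)≠ B(4,4)–A(5,5)≠ B(4,4)–B(5,3)= A(4,5)–B(4,6)≠ A(4,5)–A(5,5)= A(4,5)–A(5,6)= B(4,6)–A(5,6)≠ B(4,6)–A(5,5)≠  → 8/14 unlike.
Row 5: A(5,1)–A(5,2)= A(5,2)–B(5,3)≠ A(5,5)–A(5,6)=  → 1/3 unlike.
Total adjacent occupied pairs: 34; unlike-type pairs: 16.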